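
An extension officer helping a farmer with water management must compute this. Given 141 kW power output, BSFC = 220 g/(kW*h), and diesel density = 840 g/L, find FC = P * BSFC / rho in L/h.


FC = P * BSFC / rho_fuel
   = 141 * 220 / 840
   = 31020 / 840
   = 36.93 L/h


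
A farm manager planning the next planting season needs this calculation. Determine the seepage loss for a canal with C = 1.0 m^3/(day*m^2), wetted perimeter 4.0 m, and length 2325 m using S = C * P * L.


S = C * P * L
  = 1.0 * 4.0 * 2325
  = 9300 m^3/day


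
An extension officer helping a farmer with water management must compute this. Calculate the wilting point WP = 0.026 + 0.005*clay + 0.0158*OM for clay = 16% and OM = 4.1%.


WP = 0.026 + 0.005*16 + 0.0158*4.1
   = 0.026 + 0.0800 + 0.0648
   = 0.1708


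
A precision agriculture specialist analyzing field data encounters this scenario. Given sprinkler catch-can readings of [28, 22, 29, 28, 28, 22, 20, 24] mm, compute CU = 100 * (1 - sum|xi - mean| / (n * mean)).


xbar = 201 / 8 = 25.125
sum|xi - xbar| = 25
CU = 100 * (1 - 25 / (8 * 25.125))
   = 100 * (1 - 0.1244)
   = 87.56%


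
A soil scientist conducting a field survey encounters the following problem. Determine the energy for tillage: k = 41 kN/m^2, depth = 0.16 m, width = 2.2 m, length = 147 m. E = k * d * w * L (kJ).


E = k * d * w * L
  = 41 * 0.16 * 2.2 * 147
  = 2121.50 kJ


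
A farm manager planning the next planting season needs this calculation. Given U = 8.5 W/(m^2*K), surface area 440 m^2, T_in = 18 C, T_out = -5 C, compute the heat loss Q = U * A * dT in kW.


dT = 18 - (-5) = 23 K
Q = U * A * dT
  = 8.5 * 440 * 23
  = 86020 W = 86.02 kW


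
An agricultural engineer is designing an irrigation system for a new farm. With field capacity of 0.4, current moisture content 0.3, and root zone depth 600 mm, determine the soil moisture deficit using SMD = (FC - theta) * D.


SMD = (FC - theta) * D
    = (0.4 - 0.3) * 600
    = 0.100 * 600
    = 60 mm


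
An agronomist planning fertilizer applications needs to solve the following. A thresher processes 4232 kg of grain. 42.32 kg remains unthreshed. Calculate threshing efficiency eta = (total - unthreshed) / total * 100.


eta = (total - unthreshed) / total * 100
    = (4232 - 42.32) / 4232 * 100
    = 4189.68 / 4232 * 100
    = 99%


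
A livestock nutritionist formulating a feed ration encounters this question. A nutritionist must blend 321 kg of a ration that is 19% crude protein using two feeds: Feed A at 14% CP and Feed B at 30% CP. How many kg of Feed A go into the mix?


parts_A = CP_b - target = 30 - 19 = 11
parts_B = target - CP_a = 19 - 14 = 5
total_parts = 11 + 5 = 16
Feed A = 321 * 11 / 16 = 220.69 kg
Feed B = 321 * 5 / 16 = 100.31 kg

220.69 kg


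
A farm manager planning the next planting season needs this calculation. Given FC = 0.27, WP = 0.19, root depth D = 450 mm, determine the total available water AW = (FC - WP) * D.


AW = (FC - WP) * D
   = (0.27 - 0.19) * 450
   = 0.08 * 450
   = 36 mm


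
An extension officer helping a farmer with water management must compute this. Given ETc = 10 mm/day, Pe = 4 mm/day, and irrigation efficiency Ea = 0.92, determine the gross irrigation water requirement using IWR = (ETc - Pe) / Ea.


IWR = (ETc - Pe) / Ea
    = (10 - 4) / 0.92
    = 6 / 0.92
    = 6.52 mm/day


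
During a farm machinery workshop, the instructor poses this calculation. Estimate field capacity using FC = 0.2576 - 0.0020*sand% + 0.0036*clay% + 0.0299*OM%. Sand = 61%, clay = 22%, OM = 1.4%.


FC = 0.2576 - 0.0020*61 + 0.0036*22 + 0.0299*1.4
   = 0.2576 - 0.1220 + 0.0792 + 0.0419
   = 0.2567


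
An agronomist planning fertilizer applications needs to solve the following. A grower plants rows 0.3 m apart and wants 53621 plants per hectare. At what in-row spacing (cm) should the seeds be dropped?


spacing = 10000 / (row_sp * density)
        = 10000 / (0.3 * 53621)
        = 10000 / 16086.30
        = 0.62165 m = 62.16 cm


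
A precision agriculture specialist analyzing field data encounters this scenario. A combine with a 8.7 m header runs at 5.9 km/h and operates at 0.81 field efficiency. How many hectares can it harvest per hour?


C = w * v * eta_f / 10
  = 8.7 * 5.9 * 0.81 / 10
  = 41.58 / 10
  = 4.16 ha/h


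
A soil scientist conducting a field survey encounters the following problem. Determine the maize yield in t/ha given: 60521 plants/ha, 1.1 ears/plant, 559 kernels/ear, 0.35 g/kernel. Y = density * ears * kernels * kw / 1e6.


Y = density * ears * kernels * kw
  = 60521 * 1.1 * 559 * 0.35 g/ha
  = 13025027.02 g/ha
  = 13025.03 kg/ha = 13.03 t/ha


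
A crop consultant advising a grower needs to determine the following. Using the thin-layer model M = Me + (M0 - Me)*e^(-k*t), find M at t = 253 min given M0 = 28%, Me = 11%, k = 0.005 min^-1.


M = Me + (M0 - Me) * e^(-k*t)
  = 11 + (28 - 11) * e^(-0.005*253)
  = 11 + 17 * e^(-1.265)
  = 11 + 17 * 0.28224
  = 11 + 4.7981
  = 15.80%


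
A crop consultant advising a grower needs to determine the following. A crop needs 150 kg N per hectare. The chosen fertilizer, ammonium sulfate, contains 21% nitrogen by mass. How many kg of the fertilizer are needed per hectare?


Rate = N_required / (N_content / 100)
     = 150 / (21 / 100)
     = 150 / 0.21
     = 714.29 kg/ha


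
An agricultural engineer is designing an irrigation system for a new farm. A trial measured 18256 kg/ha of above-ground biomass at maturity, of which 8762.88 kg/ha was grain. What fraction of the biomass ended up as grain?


HI = grain_yield / biomass
   = 8762.88 / 18256
   = 0.48


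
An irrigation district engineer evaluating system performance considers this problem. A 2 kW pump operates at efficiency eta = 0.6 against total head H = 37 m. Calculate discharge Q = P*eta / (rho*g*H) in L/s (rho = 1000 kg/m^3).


Q = (P * 1000 * eta) / (rho * g * H)
  = (2 * 1000 * 0.6) / (1000 * 9.81 * 37)
  = 1200 / 362970
  = 0.00331 m^3/s = 3.31 L/s


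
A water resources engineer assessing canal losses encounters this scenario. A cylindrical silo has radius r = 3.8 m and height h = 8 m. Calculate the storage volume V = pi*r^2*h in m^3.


V = pi * r^2 * h
  = pi * 3.8^2 * 8
  = pi * 14.44 * 8
  = 362.92 m^3


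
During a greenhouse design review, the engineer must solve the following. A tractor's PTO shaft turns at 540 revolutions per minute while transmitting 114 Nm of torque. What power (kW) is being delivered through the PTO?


P = 2*pi*n*T / 60000
  = 2*pi * 540 * 114 / 60000
  = 386792.89 / 60000
  = 6.45 kW


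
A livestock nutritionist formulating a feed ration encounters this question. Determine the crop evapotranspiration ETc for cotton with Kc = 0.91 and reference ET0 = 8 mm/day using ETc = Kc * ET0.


ETc = Kc * ET0
    = 0.91 * 8
    = 7.28 mm/day


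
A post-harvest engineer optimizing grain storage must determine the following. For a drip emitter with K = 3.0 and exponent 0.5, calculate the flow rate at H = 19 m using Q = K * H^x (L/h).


Q = K * H^x
  = 3.0 * 19^0.5
  = 3.0 * 4.3589
  = 13.08 L/h


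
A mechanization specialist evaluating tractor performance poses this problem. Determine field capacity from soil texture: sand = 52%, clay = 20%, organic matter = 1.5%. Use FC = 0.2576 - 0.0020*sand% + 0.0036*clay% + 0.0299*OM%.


FC = 0.2576 - 0.0020*52 + 0.0036*20 + 0.0299*1.5
   = 0.2576 - 0.1040 + 0.0720 + 0.0449
   = 0.2705


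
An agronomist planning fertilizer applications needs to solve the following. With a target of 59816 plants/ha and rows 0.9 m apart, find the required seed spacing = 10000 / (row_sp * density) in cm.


spacing = 10000 / (row_sp * density)
        = 10000 / (0.9 * 59816)
        = 10000 / 53834.40
        = 0.18575 m = 18.58 cm


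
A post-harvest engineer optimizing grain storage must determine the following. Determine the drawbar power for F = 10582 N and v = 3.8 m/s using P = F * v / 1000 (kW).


P = F * v / 1000
  = 10582 * 3.8 / 1000
  = 40211.60 / 1000
  = 40.21 kW


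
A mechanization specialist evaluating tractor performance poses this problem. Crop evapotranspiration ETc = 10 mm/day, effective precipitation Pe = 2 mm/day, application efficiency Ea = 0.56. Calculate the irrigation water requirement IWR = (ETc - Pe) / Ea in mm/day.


IWR = (ETc - Pe) / Ea
    = (10 - 2) / 0.56
    = 8 / 0.56
    = 14.29 mm/day


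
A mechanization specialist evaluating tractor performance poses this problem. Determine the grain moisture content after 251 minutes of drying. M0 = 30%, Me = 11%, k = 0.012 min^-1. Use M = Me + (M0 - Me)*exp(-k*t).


M = Me + (M0 - Me) * e^(-k*t)
  = 11 + (30 - 11) * e^(-0.012*251)
  = 11 + 19 * e^(-3.012)
  = 11 + 19 * 0.04919
  = 11 + 0.9347
  = 11.93%


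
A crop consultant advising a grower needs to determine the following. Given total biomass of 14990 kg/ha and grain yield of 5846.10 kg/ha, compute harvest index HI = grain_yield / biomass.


HI = grain_yield / biomass
   = 5846.10 / 14990
   = 0.39


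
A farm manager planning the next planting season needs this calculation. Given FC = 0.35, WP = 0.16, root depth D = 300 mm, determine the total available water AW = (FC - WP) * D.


AW = (FC - WP) * D
   = (0.35 - 0.16) * 300
   = 0.19 * 300
   = 57 mm


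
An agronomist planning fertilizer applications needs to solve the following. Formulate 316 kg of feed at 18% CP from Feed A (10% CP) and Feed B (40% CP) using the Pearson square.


parts_A = CP_b - target = 40 - 18 = 22
parts_B = target - CP_a = 18 - 10 = 8
total_parts = 22 + 8 = 30
Feed A = 316 * 22 / 30 = 231.73 kg
Feed B = 316 * 8 / 30 = 84.27 kg

231.73 kg


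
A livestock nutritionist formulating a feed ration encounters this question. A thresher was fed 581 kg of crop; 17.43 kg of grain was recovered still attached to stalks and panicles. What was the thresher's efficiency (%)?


eta = (total - unthreshed) / total * 100
    = (581 - 17.43) / 581 * 100
    = 563.57 / 581 * 100
    = 97%


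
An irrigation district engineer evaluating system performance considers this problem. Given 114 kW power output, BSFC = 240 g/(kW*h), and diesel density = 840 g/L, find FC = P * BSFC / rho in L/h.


FC = P * BSFC / rho_fuel
   = 114 * 240 / 840
   = 27360 / 840
   = 32.57 L/h


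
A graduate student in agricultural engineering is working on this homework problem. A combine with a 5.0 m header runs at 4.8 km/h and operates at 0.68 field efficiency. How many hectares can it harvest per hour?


C = w * v * eta_f / 10
  = 5.0 * 4.8 * 0.68 / 10
  = 16.32 / 10
  = 1.63 ha/h


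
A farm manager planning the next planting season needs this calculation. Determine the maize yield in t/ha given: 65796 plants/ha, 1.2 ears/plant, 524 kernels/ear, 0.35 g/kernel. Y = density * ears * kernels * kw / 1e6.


Y = density * ears * kernels * kw
  = 65796 * 1.2 * 524 * 0.35 g/ha
  = 14480383.68 g/ha
  = 14480.38 kg/ha = 14.48 t/ha


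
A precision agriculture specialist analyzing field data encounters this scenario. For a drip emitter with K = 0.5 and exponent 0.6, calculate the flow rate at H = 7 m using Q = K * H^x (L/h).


Q = K * H^x
  = 0.5 * 7^0.6
  = 0.5 * 3.2141
  = 1.61 L/h


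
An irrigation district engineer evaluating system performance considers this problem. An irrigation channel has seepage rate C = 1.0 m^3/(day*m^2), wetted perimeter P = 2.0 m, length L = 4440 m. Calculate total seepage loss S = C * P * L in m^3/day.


S = C * P * L
  = 1.0 * 2.0 * 4440
  = 8880 m^3/day


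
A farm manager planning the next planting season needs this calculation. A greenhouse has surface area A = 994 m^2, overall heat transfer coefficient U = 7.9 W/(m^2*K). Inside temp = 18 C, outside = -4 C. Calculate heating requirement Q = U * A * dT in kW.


dT = 18 - (-4) = 22 K
Q = U * A * dT
  = 7.9 * 994 * 22
  = 172757.20 W = 172.76 kW


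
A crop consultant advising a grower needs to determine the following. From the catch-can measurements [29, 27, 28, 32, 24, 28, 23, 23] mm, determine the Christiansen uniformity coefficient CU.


xbar = 214 / 8 = 26.750
sum|xi - xbar| = 20.500
CU = 100 * (1 - 20.500 / (8 * 26.750))
   = 100 * (1 - 0.0958)
   = 90.42%


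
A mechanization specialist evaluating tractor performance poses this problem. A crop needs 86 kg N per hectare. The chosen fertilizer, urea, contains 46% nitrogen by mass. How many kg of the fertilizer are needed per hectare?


Rate = N_required / (N_content / 100)
     = 86 / (46 / 100)
     = 86 / 0.46
     = 186.96 kg/ha


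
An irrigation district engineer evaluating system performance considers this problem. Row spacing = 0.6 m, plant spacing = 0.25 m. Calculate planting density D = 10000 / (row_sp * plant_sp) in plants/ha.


D = 10000 / (row_sp * plant_sp)
  = 10000 / (0.6 * 0.25)
  = 10000 / 0.1500
  = 66666.67 plants/ha


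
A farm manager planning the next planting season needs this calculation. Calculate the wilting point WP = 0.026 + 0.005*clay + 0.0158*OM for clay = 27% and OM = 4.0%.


WP = 0.026 + 0.005*27 + 0.0158*4.0
   = 0.026 + 0.1350 + 0.0632
   = 0.2242


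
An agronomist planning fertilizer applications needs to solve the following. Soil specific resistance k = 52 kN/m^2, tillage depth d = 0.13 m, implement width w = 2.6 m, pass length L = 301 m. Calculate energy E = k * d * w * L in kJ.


E = k * d * w * L
  = 52 * 0.13 * 2.6 * 301
  = 5290.38 kJ


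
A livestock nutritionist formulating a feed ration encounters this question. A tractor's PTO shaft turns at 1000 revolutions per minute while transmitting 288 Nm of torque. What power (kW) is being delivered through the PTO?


P = 2*pi*n*T / 60000
  = 2*pi * 1000 * 288 / 60000
  = 1809557.37 / 60000
  = 30.16 kW


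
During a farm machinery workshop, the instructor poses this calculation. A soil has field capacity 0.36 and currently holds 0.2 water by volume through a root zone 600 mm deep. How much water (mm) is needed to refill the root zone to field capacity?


SMD = (FC - theta) * D
    = (0.36 - 0.2) * 600
    = 0.160 * 600
    = 96 mm


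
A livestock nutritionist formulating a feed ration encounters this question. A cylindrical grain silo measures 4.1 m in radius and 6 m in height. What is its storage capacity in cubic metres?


V = pi * r^2 * h
  = pi * 4.1^2 * 6
  = pi * 16.81 * 6
  = 316.86 m^3


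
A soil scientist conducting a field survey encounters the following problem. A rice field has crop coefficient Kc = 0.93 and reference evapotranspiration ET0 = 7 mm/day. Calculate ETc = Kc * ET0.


ETc = Kc * ET0
    = 0.93 * 7
    = 6.51 mm/day


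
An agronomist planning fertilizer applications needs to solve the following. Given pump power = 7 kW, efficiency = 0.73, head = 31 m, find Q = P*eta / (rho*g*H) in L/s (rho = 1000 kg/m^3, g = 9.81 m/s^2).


Q = (P * 1000 * eta) / (rho * g * H)
  = (7 * 1000 * 0.73) / (1000 * 9.81 * 31)
  = 5110 / 304110
  = 0.01680 m^3/s = 16.80 L/s


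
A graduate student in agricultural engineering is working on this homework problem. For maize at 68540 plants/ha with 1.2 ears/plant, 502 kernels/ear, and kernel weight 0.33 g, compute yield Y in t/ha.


Y = density * ears * kernels * kw
  = 68540 * 1.2 * 502 * 0.33 g/ha
  = 13625203.68 g/ha
  = 13625.20 kg/ha = 13.63 t/ha


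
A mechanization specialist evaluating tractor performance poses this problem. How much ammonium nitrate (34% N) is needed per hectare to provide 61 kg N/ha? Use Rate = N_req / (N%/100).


Rate = N_required / (N_content / 100)
     = 61 / (34 / 100)
     = 61 / 0.34
     = 179.41 kg/ha


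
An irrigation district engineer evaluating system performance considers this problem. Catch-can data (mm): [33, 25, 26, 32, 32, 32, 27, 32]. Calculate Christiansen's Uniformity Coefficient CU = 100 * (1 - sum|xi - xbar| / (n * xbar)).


xbar = 239 / 8 = 29.875
sum|xi - xbar| = 23.250
CU = 100 * (1 - 23.250 / (8 * 29.875))
   = 100 * (1 - 0.0973)
   = 90.27%


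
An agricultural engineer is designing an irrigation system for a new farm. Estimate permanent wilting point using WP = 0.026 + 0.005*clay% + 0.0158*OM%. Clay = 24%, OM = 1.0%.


WP = 0.026 + 0.005*24 + 0.0158*1.0
   = 0.026 + 0.1200 + 0.0158
   = 0.1618


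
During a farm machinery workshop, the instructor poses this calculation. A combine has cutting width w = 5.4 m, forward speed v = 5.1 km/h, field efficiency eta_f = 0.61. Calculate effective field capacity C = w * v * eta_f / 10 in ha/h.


C = w * v * eta_f / 10
  = 5.4 * 5.1 * 0.61 / 10
  = 16.80 / 10
  = 1.68 ha/h


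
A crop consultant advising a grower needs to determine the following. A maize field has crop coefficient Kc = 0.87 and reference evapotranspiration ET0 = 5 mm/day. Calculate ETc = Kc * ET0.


ETc = Kc * ET0
    = 0.87 * 5
    = 4.35 mm/day


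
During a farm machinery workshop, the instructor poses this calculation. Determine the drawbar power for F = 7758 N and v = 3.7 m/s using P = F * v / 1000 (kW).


P = F * v / 1000
  = 7758 * 3.7 / 1000
  = 28704.60 / 1000
  = 28.70 kW


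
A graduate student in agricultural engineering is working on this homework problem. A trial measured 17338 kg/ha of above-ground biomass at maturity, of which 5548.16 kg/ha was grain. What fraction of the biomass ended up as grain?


HI = grain_yield / biomass
   = 5548.16 / 17338
   = 0.32


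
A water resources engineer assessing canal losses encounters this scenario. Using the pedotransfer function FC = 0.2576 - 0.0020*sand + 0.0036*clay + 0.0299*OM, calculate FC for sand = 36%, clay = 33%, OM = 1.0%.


FC = 0.2576 - 0.0020*36 + 0.0036*33 + 0.0299*1.0
   = 0.2576 - 0.0720 + 0.1188 + 0.0299
   = 0.3343


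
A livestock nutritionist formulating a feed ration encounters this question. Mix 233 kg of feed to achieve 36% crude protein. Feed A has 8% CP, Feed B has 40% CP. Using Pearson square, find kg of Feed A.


parts_A = CP_b - target = 40 - 36 = 4
parts_B = target - CP_a = 36 - 8 = 28
total_parts = 4 + 28 = 32
Feed A = 233 * 4 / 32 = 29.13 kg
Feed B = 233 * 28 / 32 = 203.88 kg

29.13 kg


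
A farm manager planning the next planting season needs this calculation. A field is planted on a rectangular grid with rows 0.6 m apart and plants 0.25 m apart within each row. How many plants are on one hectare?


D = 10000 / (row_sp * plant_sp)
  = 10000 / (0.6 * 0.25)
  = 10000 / 0.1500
  = 66666.67 plants/ha


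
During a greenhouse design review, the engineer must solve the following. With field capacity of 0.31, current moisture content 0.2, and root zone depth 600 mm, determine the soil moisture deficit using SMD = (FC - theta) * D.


SMD = (FC - theta) * D
    = (0.31 - 0.2) * 600
    = 0.110 * 600
    = 66 mm


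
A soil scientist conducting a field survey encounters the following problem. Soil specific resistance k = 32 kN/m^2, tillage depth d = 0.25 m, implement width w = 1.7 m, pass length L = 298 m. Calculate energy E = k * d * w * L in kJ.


E = k * d * w * L
  = 32 * 0.25 * 1.7 * 298
  = 4052.80 kJ


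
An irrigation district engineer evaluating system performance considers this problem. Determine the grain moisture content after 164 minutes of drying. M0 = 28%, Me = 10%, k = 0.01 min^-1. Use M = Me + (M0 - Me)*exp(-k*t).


M = Me + (M0 - Me) * e^(-k*t)
  = 10 + (28 - 10) * e^(-0.01*164)
  = 10 + 18 * e^(-1.640)
  = 10 + 18 * 0.19398
  = 10 + 3.4916
  = 13.49%


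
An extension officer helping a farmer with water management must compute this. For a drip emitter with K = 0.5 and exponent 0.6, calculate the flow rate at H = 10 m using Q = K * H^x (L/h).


Q = K * H^x
  = 0.5 * 10^0.6
  = 0.5 * 3.9811
  = 1.99 L/h


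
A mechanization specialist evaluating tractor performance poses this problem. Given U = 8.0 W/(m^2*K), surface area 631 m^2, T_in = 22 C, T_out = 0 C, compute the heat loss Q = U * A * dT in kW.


dT = 22 - (0) = 22 K
Q = U * A * dT
  = 8.0 * 631 * 22
  = 111056 W = 111.06 kW


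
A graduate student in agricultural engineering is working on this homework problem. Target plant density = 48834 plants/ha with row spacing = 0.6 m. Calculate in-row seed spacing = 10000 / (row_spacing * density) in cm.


spacing = 10000 / (row_sp * density)
        = 10000 / (0.6 * 48834)
        = 10000 / 29300.40
        = 0.34129 m = 34.13 cm


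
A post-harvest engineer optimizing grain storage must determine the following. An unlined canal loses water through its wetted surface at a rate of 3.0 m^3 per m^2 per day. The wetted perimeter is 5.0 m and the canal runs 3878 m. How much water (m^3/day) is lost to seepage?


S = C * P * L
  = 3.0 * 5.0 * 3878
  = 58170 m^3/day


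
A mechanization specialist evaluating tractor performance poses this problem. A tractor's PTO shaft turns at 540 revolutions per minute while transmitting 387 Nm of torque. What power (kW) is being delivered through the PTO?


P = 2*pi*n*T / 60000
  = 2*pi * 540 * 387 / 60000
  = 1313060.07 / 60000
  = 21.88 kW


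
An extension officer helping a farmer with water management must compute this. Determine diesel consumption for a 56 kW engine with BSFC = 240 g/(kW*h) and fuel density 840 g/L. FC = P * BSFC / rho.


FC = P * BSFC / rho_fuel
   = 56 * 240 / 840
   = 13440 / 840
   = 16 L/h


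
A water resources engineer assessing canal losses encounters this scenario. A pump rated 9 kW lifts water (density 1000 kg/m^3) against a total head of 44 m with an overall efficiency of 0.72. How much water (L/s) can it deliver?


Q = (P * 1000 * eta) / (rho * g * H)
  = (9 * 1000 * 0.72) / (1000 * 9.81 * 44)
  = 6480 / 431640
  = 0.01501 m^3/s = 15.01 L/s


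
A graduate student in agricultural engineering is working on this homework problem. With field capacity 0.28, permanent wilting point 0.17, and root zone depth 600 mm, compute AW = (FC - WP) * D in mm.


AW = (FC - WP) * D
   = (0.28 - 0.17) * 600
   = 0.11 * 600
   = 66 mm


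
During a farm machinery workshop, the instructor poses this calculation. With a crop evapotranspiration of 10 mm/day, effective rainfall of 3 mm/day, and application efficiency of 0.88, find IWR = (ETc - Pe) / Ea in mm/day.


IWR = (ETc - Pe) / Ea
    = (10 - 3) / 0.88
    = 7 / 0.88
    = 7.95 mm/day


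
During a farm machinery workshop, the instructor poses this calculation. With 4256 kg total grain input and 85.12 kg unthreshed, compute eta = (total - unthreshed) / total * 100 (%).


eta = (total - unthreshed) / total * 100
    = (4256 - 85.12) / 4256 * 100
    = 4170.88 / 4256 * 100
    = 98%


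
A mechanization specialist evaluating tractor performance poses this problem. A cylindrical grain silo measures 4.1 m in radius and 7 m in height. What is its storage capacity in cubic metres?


V = pi * r^2 * h
  = pi * 4.1^2 * 7
  = pi * 16.81 * 7
  = 369.67 m^3


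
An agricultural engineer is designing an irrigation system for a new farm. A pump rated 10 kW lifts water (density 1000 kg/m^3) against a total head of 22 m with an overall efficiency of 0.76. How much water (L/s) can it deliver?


Q = (P * 1000 * eta) / (rho * g * H)
  = (10 * 1000 * 0.76) / (1000 * 9.81 * 22)
  = 7600 / 215820
  = 0.03521 m^3/s = 35.21 L/s


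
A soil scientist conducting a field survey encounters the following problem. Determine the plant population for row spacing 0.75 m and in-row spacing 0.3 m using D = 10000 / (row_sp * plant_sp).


D = 10000 / (row_sp * plant_sp)
  = 10000 / (0.75 * 0.3)
  = 10000 / 0.2250
  = 44444.44 plants/ha


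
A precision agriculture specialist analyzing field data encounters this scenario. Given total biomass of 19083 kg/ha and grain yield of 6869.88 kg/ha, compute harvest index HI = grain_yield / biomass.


HI = grain_yield / biomass
   = 6869.88 / 19083
   = 0.36


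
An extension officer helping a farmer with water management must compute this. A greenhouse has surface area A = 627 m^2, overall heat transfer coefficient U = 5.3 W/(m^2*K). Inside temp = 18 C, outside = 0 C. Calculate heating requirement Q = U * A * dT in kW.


dT = 18 - (0) = 18 K
Q = U * A * dT
  = 5.3 * 627 * 18
  = 59815.80 W = 59.82 kW


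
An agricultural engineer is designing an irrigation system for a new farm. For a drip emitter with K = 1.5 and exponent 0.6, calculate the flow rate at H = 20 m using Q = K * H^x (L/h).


Q = K * H^x
  = 1.5 * 20^0.6
  = 1.5 * 6.0342
  = 9.05 L/h


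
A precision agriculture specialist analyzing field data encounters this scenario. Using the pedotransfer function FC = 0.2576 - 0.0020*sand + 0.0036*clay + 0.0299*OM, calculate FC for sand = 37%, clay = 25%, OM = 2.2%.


FC = 0.2576 - 0.0020*37 + 0.0036*25 + 0.0299*2.2
   = 0.2576 - 0.0740 + 0.0900 + 0.0658
   = 0.3394


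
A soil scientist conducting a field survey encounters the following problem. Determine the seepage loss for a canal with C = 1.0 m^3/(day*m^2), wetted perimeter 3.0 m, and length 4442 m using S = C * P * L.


S = C * P * L
  = 1.0 * 3.0 * 4442
  = 13326 m^3/day


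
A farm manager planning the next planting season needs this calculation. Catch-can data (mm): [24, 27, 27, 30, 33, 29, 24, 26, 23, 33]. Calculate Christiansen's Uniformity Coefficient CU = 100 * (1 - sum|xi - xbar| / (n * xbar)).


xbar = 276 / 10 = 27.600
sum|xi - xbar| = 29.200
CU = 100 * (1 - 29.200 / (10 * 27.600))
   = 100 * (1 - 0.1058)
   = 89.42%


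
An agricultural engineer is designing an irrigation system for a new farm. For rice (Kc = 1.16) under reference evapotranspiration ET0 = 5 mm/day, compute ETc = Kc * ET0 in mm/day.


ETc = Kc * ET0
    = 1.16 * 5
    = 5.80 mm/day


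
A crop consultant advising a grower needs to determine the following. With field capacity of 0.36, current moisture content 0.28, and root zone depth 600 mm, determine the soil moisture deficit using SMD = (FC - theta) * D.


SMD = (FC - theta) * D
    = (0.36 - 0.28) * 600
    = 0.080 * 600
    = 48 mm


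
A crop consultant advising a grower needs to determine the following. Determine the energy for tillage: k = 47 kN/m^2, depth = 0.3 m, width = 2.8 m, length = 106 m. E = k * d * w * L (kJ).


E = k * d * w * L
  = 47 * 0.3 * 2.8 * 106
  = 4184.88 kJ


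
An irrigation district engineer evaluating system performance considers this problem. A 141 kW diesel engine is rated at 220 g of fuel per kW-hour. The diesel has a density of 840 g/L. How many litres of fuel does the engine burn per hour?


FC = P * BSFC / rho_fuel
   = 141 * 220 / 840
   = 31020 / 840
   = 36.93 L/h


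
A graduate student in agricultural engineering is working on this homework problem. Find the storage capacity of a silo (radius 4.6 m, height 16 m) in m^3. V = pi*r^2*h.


V = pi * r^2 * h
  = pi * 4.6^2 * 16
  = pi * 21.16 * 16
  = 1063.62 m^3


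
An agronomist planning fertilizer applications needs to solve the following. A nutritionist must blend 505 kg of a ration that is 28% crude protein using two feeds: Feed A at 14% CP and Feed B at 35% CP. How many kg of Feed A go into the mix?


parts_A = CP_b - target = 35 - 28 = 7
parts_B = target - CP_a = 28 - 14 = 14
total_parts = 7 + 14 = 21
Feed A = 505 * 7 / 21 = 168.33 kg
Feed B = 505 * 14 / 21 = 336.67 kg

168.33 kg


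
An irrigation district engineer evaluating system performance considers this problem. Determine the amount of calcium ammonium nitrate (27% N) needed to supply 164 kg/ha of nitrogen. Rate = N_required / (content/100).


Rate = N_required / (N_content / 100)
     = 164 / (27 / 100)
     = 164 / 0.27
     = 607.41 kg/ha


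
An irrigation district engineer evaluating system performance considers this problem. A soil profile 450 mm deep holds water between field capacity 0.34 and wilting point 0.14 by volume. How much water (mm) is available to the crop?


AW = (FC - WP) * D
   = (0.34 - 0.14) * 450
   = 0.20 * 450
   = 90 mm


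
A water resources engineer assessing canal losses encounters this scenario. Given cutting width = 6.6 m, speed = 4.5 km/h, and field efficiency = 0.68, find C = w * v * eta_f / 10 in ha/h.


C = w * v * eta_f / 10
  = 6.6 * 4.5 * 0.68 / 10
  = 20.20 / 10
  = 2.02 ha/h


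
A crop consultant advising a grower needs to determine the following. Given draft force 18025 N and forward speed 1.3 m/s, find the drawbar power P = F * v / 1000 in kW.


P = F * v / 1000
  = 18025 * 1.3 / 1000
  = 23432.50 / 1000
  = 23.43 kW


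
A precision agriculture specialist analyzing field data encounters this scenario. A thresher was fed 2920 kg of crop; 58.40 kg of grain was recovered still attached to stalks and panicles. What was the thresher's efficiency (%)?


eta = (total - unthreshed) / total * 100
    = (2920 - 58.40) / 2920 * 100
    = 2861.60 / 2920 * 100
    = 98%


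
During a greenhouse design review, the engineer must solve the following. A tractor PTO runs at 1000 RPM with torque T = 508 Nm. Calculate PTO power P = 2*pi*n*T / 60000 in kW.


P = 2*pi*n*T / 60000
  = 2*pi * 1000 * 508 / 60000
  = 3191858.14 / 60000
  = 53.20 kW


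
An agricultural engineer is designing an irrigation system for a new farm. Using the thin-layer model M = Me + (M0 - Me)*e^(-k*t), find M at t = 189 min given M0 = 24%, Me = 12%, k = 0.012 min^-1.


M = Me + (M0 - Me) * e^(-k*t)
  = 12 + (24 - 12) * e^(-0.012*189)
  = 12 + 12 * e^(-2.268)
  = 12 + 12 * 0.10352
  = 12 + 1.2422
  = 13.24%


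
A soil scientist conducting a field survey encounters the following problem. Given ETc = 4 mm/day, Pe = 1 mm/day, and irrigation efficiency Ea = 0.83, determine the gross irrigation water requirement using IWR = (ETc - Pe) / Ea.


IWR = (ETc - Pe) / Ea
    = (4 - 1) / 0.83
    = 3 / 0.83
    = 3.61 mm/day


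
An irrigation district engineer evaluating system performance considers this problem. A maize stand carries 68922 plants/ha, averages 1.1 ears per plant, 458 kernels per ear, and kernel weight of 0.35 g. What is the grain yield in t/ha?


Y = density * ears * kernels * kw
  = 68922 * 1.1 * 458 * 0.35 g/ha
  = 12153016.26 g/ha
  = 12153.02 kg/ha = 12.15 t/ha


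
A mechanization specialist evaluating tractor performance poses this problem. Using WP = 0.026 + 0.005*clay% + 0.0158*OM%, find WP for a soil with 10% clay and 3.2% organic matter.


WP = 0.026 + 0.005*10 + 0.0158*3.2
   = 0.026 + 0.0500 + 0.0506
   = 0.1266


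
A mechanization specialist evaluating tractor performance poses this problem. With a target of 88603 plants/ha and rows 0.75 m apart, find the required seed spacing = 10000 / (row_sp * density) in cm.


spacing = 10000 / (row_sp * density)
        = 10000 / (0.75 * 88603)
        = 10000 / 66452.25
        = 0.15048 m = 15.05 cm


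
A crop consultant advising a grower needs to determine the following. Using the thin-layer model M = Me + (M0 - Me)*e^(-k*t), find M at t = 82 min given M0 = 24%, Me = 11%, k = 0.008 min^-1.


M = Me + (M0 - Me) * e^(-k*t)
  = 11 + (24 - 11) * e^(-0.008*82)
  = 11 + 13 * e^(-0.656)
  = 11 + 13 * 0.51892
  = 11 + 6.7460
  = 17.75%


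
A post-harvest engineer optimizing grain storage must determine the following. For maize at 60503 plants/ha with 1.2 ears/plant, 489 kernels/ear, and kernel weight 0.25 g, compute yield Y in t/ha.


Y = density * ears * kernels * kw
  = 60503 * 1.2 * 489 * 0.25 g/ha
  = 8875790.10 g/ha
  = 8875.79 kg/ha = 8.88 t/ha


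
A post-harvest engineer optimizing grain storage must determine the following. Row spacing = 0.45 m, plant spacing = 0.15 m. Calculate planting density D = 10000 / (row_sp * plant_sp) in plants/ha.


D = 10000 / (row_sp * plant_sp)
  = 10000 / (0.45 * 0.15)
  = 10000 / 0.0675
  = 148148.15 plants/ha


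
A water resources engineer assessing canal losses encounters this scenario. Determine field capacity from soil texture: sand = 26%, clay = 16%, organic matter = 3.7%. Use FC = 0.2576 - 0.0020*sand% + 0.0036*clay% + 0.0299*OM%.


FC = 0.2576 - 0.0020*26 + 0.0036*16 + 0.0299*3.7
   = 0.2576 - 0.0520 + 0.0576 + 0.1106
   = 0.3738


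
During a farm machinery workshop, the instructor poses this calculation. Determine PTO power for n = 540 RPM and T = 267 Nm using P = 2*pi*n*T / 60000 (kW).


P = 2*pi*n*T / 60000
  = 2*pi * 540 * 267 / 60000
  = 905909.66 / 60000
  = 15.10 kW


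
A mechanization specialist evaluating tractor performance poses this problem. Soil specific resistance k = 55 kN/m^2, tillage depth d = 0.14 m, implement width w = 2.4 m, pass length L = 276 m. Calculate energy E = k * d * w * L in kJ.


E = k * d * w * L
  = 55 * 0.14 * 2.4 * 276
  = 5100.48 kJ


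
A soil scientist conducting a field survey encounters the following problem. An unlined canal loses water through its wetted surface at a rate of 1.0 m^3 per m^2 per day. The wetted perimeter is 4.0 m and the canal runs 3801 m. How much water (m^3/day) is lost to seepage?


S = C * P * L
  = 1.0 * 4.0 * 3801
  = 15204 m^3/day


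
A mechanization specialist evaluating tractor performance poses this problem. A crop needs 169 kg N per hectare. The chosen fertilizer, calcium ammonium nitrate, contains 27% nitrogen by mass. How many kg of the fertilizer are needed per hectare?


Rate = N_required / (N_content / 100)
     = 169 / (27 / 100)
     = 169 / 0.27
     = 625.93 kg/ha


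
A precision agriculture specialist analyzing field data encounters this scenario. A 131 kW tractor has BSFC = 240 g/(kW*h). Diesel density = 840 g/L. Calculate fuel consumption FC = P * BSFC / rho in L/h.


FC = P * BSFC / rho_fuel
   = 131 * 240 / 840
   = 31440 / 840
   = 37.43 L/h


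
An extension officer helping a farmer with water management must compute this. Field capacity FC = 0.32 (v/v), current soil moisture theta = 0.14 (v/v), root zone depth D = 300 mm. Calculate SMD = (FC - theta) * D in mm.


SMD = (FC - theta) * D
    = (0.32 - 0.14) * 300
    = 0.180 * 300
    = 54 mm


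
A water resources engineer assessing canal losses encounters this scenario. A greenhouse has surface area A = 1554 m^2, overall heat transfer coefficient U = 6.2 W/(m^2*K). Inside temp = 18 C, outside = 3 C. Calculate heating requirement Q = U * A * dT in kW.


dT = 18 - (3) = 15 K
Q = U * A * dT
  = 6.2 * 1554 * 15
  = 144522 W = 144.52 kW


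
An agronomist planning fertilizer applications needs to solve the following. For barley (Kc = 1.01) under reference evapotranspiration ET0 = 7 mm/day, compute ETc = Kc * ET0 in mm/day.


ETc = Kc * ET0
    = 1.01 * 7
    = 7.07 mm/day


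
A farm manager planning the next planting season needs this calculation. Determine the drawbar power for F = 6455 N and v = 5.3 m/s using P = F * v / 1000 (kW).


P = F * v / 1000
  = 6455 * 5.3 / 1000
  = 34211.50 / 1000
  = 34.21 kW


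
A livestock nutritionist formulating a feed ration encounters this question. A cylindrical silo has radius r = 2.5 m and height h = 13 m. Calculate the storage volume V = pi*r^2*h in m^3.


V = pi * r^2 * h
  = pi * 2.5^2 * 13
  = pi * 6.25 * 13
  = 255.25 m^3


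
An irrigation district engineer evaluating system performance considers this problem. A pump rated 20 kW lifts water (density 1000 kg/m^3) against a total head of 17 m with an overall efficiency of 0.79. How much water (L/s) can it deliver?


Q = (P * 1000 * eta) / (rho * g * H)
  = (20 * 1000 * 0.79) / (1000 * 9.81 * 17)
  = 15800 / 166770
  = 0.09474 m^3/s = 94.74 L/s


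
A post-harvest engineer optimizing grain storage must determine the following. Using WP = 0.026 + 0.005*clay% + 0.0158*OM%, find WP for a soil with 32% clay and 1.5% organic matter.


WP = 0.026 + 0.005*32 + 0.0158*1.5
   = 0.026 + 0.1600 + 0.0237
   = 0.2097


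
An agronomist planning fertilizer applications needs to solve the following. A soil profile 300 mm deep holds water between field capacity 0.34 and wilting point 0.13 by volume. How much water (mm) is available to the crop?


AW = (FC - WP) * D
   = (0.34 - 0.13) * 300
   = 0.21 * 300
   = 63 mm


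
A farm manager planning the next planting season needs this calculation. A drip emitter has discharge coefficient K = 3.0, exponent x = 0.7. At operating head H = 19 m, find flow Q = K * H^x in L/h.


Q = K * H^x
  = 3.0 * 19^0.7
  = 3.0 * 7.8547
  = 23.56 L/h


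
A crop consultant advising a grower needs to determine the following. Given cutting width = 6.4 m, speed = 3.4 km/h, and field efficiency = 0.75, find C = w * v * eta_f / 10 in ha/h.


C = w * v * eta_f / 10
  = 6.4 * 3.4 * 0.75 / 10
  = 16.32 / 10
  = 1.63 ha/h


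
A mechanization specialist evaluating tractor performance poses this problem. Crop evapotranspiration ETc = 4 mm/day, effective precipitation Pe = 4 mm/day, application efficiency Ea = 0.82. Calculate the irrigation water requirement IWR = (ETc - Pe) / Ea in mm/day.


IWR = (ETc - Pe) / Ea
    = (4 - 4) / 0.82
    = 0 / 0.82
    = 0 mm/day


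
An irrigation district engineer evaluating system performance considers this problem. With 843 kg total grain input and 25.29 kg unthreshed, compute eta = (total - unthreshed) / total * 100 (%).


eta = (total - unthreshed) / total * 100
    = (843 - 25.29) / 843 * 100
    = 817.71 / 843 * 100
    = 97%


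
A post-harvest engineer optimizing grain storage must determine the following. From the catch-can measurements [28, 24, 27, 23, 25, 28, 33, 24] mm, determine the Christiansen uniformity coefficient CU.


xbar = 212 / 8 = 26.500
sum|xi - xbar| = 20
CU = 100 * (1 - 20 / (8 * 26.500))
   = 100 * (1 - 0.0943)
   = 90.57%


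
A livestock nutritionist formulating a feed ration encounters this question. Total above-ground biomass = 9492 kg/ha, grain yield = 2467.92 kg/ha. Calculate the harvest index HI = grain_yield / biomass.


HI = grain_yield / biomass
   = 2467.92 / 9492
   = 0.26


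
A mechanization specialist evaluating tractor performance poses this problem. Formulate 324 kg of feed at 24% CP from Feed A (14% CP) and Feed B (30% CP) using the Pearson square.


parts_A = CP_b - target = 30 - 24 = 6
parts_B = target - CP_a = 24 - 14 = 10
total_parts = 6 + 10 = 16
Feed A = 324 * 6 / 16 = 121.50 kg
Feed B = 324 * 10 / 16 = 202.50 kg

121.50 kg


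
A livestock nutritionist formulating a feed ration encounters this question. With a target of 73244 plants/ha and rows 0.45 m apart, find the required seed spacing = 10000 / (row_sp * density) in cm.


spacing = 10000 / (row_sp * density)
        = 10000 / (0.45 * 73244)
        = 10000 / 32959.80
        = 0.30340 m = 30.34 cm


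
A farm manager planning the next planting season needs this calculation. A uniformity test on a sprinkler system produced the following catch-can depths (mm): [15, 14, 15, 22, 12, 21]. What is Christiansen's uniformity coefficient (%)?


xbar = 99 / 6 = 16.500
sum|xi - xbar| = 20
CU = 100 * (1 - 20 / (6 * 16.500))
   = 100 * (1 - 0.2020)
   = 79.80%


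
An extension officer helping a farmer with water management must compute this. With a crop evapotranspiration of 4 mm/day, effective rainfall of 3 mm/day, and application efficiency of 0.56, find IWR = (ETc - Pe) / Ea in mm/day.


IWR = (ETc - Pe) / Ea
    = (4 - 3) / 0.56
    = 1 / 0.56
    = 1.79 mm/day


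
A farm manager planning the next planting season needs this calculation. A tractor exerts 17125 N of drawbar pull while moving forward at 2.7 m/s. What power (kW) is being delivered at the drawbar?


P = F * v / 1000
  = 17125 * 2.7 / 1000
  = 46237.50 / 1000
  = 46.24 kW


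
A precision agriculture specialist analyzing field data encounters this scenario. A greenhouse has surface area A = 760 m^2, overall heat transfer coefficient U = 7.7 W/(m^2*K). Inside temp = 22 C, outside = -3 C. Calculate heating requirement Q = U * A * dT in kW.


dT = 22 - (-3) = 25 K
Q = U * A * dT
  = 7.7 * 760 * 25
  = 146300 W = 146.30 kW


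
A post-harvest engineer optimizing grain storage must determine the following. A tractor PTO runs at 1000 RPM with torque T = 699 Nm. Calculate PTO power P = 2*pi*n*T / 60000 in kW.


P = 2*pi*n*T / 60000
  = 2*pi * 1000 * 699 / 60000
  = 4391946.53 / 60000
  = 73.20 kW
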